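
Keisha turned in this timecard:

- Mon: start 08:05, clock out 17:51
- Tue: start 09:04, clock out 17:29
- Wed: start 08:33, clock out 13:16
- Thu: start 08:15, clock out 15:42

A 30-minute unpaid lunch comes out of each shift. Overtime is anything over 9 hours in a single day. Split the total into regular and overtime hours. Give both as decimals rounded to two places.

Regular 28.08 hours, overtime 0.27 hours

Mon: 08:05–17:51 = 9 h 46 min; less 30 min break → 9 h 16 min
Tue: 09:04–17:29 = 8 h 25 min; less 30 min break → 7 h 55 min
Wed: 08:33–13:16 = 4 h 43 min; less 30 min break → 4 h 13 min
Thu: 08:15–15:42 = 7 h 27 min; less 30 min break → 6 h 57 min
Mon reg 9 h 0 min / OT 0 h 16 min; Tue reg 7 h 55 min / OT 0 h 0 min; Wed reg 4 h 13 min / OT 0 h 0 min; Thu reg 6 h 57 min / OT 0 h 0 min.
Totals: regular 28 h 5 min, overtime 0 h 16 min.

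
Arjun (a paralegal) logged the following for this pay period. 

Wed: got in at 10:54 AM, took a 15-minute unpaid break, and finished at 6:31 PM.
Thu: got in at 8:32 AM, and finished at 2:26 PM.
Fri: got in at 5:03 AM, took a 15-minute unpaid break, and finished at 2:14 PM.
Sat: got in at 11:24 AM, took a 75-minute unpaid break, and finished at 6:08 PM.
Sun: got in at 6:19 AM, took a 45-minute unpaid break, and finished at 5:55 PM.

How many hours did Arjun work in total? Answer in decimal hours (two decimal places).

38.53 hours

Wed: 10:54 AM–6:31 PM = 7 h 37 min; less 15 min break → 7 h 22 min
Thu: 8:32 AM–2:26 PM = 5 h 54 min
Fri: 5:03 AM–2:14 PM = 9 h 11 min; less 15 min break → 8 h 56 min
Sat: 11:24 AM–6:08 PM = 6 h 44 min; less 75 min break → 5 h 29 min
Sun: 6:19 AM–5:55 PM = 11 h 36 min; less 45 min break → 10 h 51 min
Total: 7 h 22 min + 5 h 54 min + 8 h 56 min + 5 h 29 min + 10 h 51 min = 38 h 32 min.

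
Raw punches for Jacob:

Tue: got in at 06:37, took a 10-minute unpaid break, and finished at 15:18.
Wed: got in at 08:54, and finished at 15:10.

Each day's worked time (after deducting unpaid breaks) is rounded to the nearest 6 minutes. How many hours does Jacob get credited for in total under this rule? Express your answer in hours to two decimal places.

Tue: 06:37–15:18 = 8 h 41 min − 10 min = 8 h 31 min → rounds to 8 h 30 min
Wed: 08:54–15:10 = 6 h 16 min → rounds to 6 h 18 min
Total credited: 14 h 48 min.

14.80 hours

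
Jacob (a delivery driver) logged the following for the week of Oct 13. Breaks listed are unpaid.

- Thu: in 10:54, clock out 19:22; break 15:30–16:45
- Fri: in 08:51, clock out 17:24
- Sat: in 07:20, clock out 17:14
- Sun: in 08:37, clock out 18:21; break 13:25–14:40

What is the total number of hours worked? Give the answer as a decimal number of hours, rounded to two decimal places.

Thu: 10:54–19:22 = 8 h 28 min; less 75 min break → 7 h 13 min
Fri: 08:51–17:24 = 8 h 33 min
Sat: 07:20–17:14 = 9 h 54 min
Sun: 08:37–18:21 = 9 h 44 min; less 75 min break → 8 h 29 min
Total: 7 h 13 min + 8 h 33 min + 9 h 54 min + 8 h 29 min = 34 h 9 min.

34.15 hours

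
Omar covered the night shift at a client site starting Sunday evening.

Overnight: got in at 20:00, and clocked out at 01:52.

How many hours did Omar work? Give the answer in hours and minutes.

Overnight: 20:00 → midnight = 4 h 0 min; midnight → 01:52 = 1 h 52 min; span 5 h 52 min

5 h 52 min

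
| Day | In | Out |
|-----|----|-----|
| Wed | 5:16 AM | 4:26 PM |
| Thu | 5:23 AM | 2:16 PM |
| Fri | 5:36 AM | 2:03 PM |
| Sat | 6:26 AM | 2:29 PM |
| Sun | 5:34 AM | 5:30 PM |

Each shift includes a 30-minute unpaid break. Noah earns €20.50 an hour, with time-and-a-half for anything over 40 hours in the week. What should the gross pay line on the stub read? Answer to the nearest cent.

€1003.99

Wed: 5:16 AM–4:26 PM = 11 h 10 min; less 30 min break → 10 h 40 min
Thu: 5:23 AM–2:16 PM = 8 h 53 min; less 30 min break → 8 h 23 min
Fri: 5:36 AM–2:03 PM = 8 h 27 min; less 30 min break → 7 h 57 min
Sat: 6:26 AM–2:29 PM = 8 h 3 min; less 30 min break → 7 h 33 min
Sun: 5:34 AM–5:30 PM = 11 h 56 min; less 30 min break → 11 h 26 min
Total worked: 45 h 59 min = 2759 min.
Regular 40 h 0 min = 2400 min at €20.50/h; overtime 5 h 59 min = 359 min at €30.75/h.
Pay = (2400 × €20.50 + 359 × €30.75) ÷ 60 = €1003.99.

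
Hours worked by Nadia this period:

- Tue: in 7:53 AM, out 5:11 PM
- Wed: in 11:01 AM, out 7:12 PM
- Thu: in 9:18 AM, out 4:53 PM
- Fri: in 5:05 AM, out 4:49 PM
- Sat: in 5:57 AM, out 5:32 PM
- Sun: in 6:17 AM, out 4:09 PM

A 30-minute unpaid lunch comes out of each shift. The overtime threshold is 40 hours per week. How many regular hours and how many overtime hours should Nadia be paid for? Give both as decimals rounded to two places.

Tue: 7:53 AM–5:11 PM = 9 h 18 min; less 30 min break → 8 h 48 min
Wed: 11:01 AM–7:12 PM = 8 h 11 min; less 30 min break → 7 h 41 min
Thu: 9:18 AM–4:53 PM = 7 h 35 min; less 30 min break → 7 h 5 min
Fri: 5:05 AM–4:49 PM = 11 h 44 min; less 30 min break → 11 h 14 min
Sat: 5:57 AM–5:32 PM = 11 h 35 min; less 30 min break → 11 h 5 min
Sun: 6:17 AM–4:09 PM = 9 h 52 min; less 30 min break → 9 h 22 min
Total worked: 55 h 15 min = 55.25 h.
Threshold 40 h → overtime 15 h 15 min, regular 40 h 0 min.

Regular 40.00 hours, overtime 15.25 hours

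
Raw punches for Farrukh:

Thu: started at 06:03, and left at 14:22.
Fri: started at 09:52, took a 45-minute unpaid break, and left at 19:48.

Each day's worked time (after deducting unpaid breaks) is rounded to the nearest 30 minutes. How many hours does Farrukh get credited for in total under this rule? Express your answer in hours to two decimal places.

Thu: 06:03–14:22 = 8 h 19 min → rounds to 8 h 30 min
Fri: 09:52–19:48 = 9 h 56 min − 45 min = 9 h 11 min → rounds to 9 h 0 min
Total credited: 17 h 30 min.

17.50 hours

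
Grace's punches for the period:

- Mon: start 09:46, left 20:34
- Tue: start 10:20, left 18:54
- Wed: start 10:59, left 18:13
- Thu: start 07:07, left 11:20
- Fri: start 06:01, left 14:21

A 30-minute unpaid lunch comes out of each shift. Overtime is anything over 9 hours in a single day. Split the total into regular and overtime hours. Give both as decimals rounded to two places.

Mon: 09:46–20:34 = 10 h 48 min; less 30 min break → 10 h 18 min
Tue: 10:20–18:54 = 8 h 34 min; less 30 min break → 8 h 4 min
Wed: 10:59–18:13 = 7 h 14 min; less 30 min break → 6 h 44 min
Thu: 07:07–11:20 = 4 h 13 min; less 30 min break → 3 h 43 min
Fri: 06:01–14:21 = 8 h 20 min; less 30 min break → 7 h 50 min
Mon reg 9 h 0 min / OT 1 h 18 min; Tue reg 8 h 4 min / OT 0 h 0 min; Wed reg 6 h 44 min / OT 0 h 0 min; Thu reg 3 h 43 min / OT 0 h 0 min; Fri reg 7 h 50 min / OT 0 h 0 min.
Totals: regular 35 h 21 min, overtime 1 h 18 min.

Regular 35.35 hours, overtime 1.30 hours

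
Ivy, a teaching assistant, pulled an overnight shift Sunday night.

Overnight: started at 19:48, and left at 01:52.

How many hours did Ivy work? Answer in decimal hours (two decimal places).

6.07 hours

Overnight: 19:48 → midnight = 4 h 12 min; midnight → 01:52 = 1 h 52 min; span 6 h 4 min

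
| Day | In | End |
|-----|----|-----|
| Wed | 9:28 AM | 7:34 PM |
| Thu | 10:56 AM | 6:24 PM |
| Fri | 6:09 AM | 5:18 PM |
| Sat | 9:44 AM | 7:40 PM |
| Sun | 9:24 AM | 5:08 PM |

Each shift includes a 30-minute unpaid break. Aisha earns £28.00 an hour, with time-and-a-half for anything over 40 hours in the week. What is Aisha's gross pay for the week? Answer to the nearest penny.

Wed: 9:28 AM–7:34 PM = 10 h 6 min; less 30 min break → 9 h 36 min
Thu: 10:56 AM–6:24 PM = 7 h 28 min; less 30 min break → 6 h 58 min
Fri: 6:09 AM–5:18 PM = 11 h 9 min; less 30 min break → 10 h 39 min
Sat: 9:44 AM–7:40 PM = 9 h 56 min; less 30 min break → 9 h 26 min
Sun: 9:24 AM–5:08 PM = 7 h 44 min; less 30 min break → 7 h 14 min
Total worked: 43 h 53 min = 2633 min.
Regular 40 h 0 min = 2400 min at £28.00/h; overtime 3 h 53 min = 233 min at £42.00/h.
Pay = (2400 × £28.00 + 233 × £42.00) ÷ 60 = £1283.10.

£1283.10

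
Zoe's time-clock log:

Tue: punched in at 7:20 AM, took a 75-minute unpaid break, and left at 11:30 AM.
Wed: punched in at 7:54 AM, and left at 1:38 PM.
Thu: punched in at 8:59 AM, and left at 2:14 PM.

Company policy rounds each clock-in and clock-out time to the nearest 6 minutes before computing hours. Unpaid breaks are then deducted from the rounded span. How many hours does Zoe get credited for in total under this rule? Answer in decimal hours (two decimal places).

13.85 hours

Tue: in 7:20 AM→7:18 AM, out 11:30 AM→11:30 AM; 4 h 12 min − 75 min = 2 h 57 min
Wed: in 7:54 AM→7:54 AM, out 1:38 PM→1:36 PM; 5 h 42 min
Thu: in 8:59 AM→9:00 AM, out 2:14 PM→2:12 PM; 5 h 12 min
Total credited: 13 h 51 min.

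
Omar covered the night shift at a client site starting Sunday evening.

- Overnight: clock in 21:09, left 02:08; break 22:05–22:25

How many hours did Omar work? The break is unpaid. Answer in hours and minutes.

Overnight: 21:09 → midnight = 2 h 51 min; midnight → 02:08 = 2 h 8 min; span 4 h 59 min; less 20 min break → 4 h 39 min

4 h 39 min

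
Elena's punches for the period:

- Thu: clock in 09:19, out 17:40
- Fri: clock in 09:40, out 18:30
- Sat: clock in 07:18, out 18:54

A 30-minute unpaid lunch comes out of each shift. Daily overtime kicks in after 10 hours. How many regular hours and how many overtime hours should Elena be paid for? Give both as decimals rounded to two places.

Thu: 09:19–17:40 = 8 h 21 min; less 30 min break → 7 h 51 min
Fri: 09:40–18:30 = 8 h 50 min; less 30 min break → 8 h 20 min
Sat: 07:18–18:54 = 11 h 36 min; less 30 min break → 11 h 6 min
Thu reg 7 h 51 min / OT 0 h 0 min; Fri reg 8 h 20 min / OT 0 h 0 min; Sat reg 10 h 0 min / OT 1 h 6 min.
Totals: regular 26 h 11 min, overtime 1 h 6 min.

Regular 26.18 hours, overtime 1.10 hours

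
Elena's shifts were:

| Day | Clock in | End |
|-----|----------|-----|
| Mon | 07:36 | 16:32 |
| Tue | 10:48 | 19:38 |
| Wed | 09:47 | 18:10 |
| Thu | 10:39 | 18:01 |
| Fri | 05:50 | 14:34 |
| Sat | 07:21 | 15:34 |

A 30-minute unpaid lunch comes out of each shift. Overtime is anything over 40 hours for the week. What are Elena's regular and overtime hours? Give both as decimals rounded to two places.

Mon: 07:36–16:32 = 8 h 56 min; less 30 min break → 8 h 26 min
Tue: 10:48–19:38 = 8 h 50 min; less 30 min break → 8 h 20 min
Wed: 09:47–18:10 = 8 h 23 min; less 30 min break → 7 h 53 min
Thu: 10:39–18:01 = 7 h 22 min; less 30 min break → 6 h 52 min
Fri: 05:50–14:34 = 8 h 44 min; less 30 min break → 8 h 14 min
Sat: 07:21–15:34 = 8 h 13 min; less 30 min break → 7 h 43 min
Total worked: 47 h 28 min = 47.47 h.
Threshold 40 h → overtime 7 h 28 min, regular 40 h 0 min.

Regular 40.00 hours, overtime 7.47 hours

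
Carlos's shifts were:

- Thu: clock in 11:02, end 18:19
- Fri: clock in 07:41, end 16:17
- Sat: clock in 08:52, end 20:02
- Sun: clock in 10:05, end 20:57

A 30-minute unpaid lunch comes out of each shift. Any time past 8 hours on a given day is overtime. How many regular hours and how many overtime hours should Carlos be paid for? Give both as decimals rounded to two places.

Regular 30.78 hours, overtime 5.13 hours

Thu: 11:02–18:19 = 7 h 17 min; less 30 min break → 6 h 47 min
Fri: 07:41–16:17 = 8 h 36 min; less 30 min break → 8 h 6 min
Sat: 08:52–20:02 = 11 h 10 min; less 30 min break → 10 h 40 min
Sun: 10:05–20:57 = 10 h 52 min; less 30 min break → 10 h 22 min
Thu reg 6 h 47 min / OT 0 h 0 min; Fri reg 8 h 0 min / OT 0 h 6 min; Sat reg 8 h 0 min / OT 2 h 40 min; Sun reg 8 h 0 min / OT 2 h 22 min.
Totals: regular 30 h 47 min, overtime 5 h 8 min.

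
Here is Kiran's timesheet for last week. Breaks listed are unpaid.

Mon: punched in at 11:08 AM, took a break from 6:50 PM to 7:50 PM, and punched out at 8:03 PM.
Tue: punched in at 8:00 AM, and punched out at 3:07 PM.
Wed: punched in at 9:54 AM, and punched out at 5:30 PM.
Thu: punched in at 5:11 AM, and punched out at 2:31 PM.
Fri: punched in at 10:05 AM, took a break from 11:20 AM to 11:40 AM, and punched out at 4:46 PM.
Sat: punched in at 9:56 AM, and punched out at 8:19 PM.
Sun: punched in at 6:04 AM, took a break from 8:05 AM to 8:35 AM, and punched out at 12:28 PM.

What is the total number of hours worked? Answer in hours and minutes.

54 h 36 min

Mon: 11:08 AM–8:03 PM = 8 h 55 min; less 60 min break → 7 h 55 min
Tue: 8:00 AM–3:07 PM = 7 h 7 min
Wed: 9:54 AM–5:30 PM = 7 h 36 min
Thu: 5:11 AM–2:31 PM = 9 h 20 min
Fri: 10:05 AM–4:46 PM = 6 h 41 min; less 20 min break → 6 h 21 min
Sat: 9:56 AM–8:19 PM = 10 h 23 min
Sun: 6:04 AM–12:28 PM = 6 h 24 min; less 30 min break → 5 h 54 min
Total: 7 h 55 min + 7 h 7 min + 7 h 36 min + 9 h 20 min + 6 h 21 min + 10 h 23 min + 5 h 54 min = 54 h 36 min.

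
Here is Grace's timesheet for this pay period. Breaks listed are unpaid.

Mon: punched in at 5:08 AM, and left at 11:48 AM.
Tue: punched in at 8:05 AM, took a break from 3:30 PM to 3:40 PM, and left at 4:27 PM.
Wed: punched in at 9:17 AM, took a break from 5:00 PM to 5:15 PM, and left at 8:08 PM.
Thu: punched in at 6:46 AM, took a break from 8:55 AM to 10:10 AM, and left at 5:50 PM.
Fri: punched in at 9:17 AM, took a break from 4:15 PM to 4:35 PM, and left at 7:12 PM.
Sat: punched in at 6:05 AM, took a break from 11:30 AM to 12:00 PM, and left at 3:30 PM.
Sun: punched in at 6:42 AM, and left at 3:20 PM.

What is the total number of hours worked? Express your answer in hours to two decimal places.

62.42 hours

Mon: 5:08 AM–11:48 AM = 6 h 40 min
Tue: 8:05 AM–4:27 PM = 8 h 22 min; less 10 min break → 8 h 12 min
Wed: 9:17 AM–8:08 PM = 10 h 51 min; less 15 min break → 10 h 36 min
Thu: 6:46 AM–5:50 PM = 11 h 4 min; less 75 min break → 9 h 49 min
Fri: 9:17 AM–7:12 PM = 9 h 55 min; less 20 min break → 9 h 35 min
Sat: 6:05 AM–3:30 PM = 9 h 25 min; less 30 min break → 8 h 55 min
Sun: 6:42 AM–3:20 PM = 8 h 38 min
Total: 6 h 40 min + 8 h 12 min + 10 h 36 min + 9 h 49 min + 9 h 35 min + 8 h 55 min + 8 h 38 min = 62 h 25 min.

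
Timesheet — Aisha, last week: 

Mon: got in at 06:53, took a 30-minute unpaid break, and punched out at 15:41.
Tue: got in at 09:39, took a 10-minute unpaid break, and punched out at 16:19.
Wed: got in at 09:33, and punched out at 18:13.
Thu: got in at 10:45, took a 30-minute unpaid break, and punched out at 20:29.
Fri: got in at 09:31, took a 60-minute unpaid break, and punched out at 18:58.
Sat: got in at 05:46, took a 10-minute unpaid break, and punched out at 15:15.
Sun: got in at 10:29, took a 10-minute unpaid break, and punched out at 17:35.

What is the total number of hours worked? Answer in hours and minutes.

Mon: 06:53–15:41 = 8 h 48 min; less 30 min break → 8 h 18 min
Tue: 09:39–16:19 = 6 h 40 min; less 10 min break → 6 h 30 min
Wed: 09:33–18:13 = 8 h 40 min
Thu: 10:45–20:29 = 9 h 44 min; less 30 min break → 9 h 14 min
Fri: 09:31–18:58 = 9 h 27 min; less 60 min break → 8 h 27 min
Sat: 05:46–15:15 = 9 h 29 min; less 10 min break → 9 h 19 min
Sun: 10:29–17:35 = 7 h 6 min; less 10 min break → 6 h 56 min
Total: 8 h 18 min + 6 h 30 min + 8 h 40 min + 9 h 14 min + 8 h 27 min + 9 h 19 min + 6 h 56 min = 57 h 24 min.

57 h 24 min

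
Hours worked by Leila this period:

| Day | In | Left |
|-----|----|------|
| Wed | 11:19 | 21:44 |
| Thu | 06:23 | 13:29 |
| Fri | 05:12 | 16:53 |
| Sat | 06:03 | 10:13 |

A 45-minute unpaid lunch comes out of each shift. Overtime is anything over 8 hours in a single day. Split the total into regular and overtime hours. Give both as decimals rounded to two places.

Regular 25.77 hours, overtime 4.60 hours

Wed: 11:19–21:44 = 10 h 25 min; less 45 min break → 9 h 40 min
Thu: 06:23–13:29 = 7 h 6 min; less 45 min break → 6 h 21 min
Fri: 05:12–16:53 = 11 h 41 min; less 45 min break → 10 h 56 min
Sat: 06:03–10:13 = 4 h 10 min; less 45 min break → 3 h 25 min
Wed reg 8 h 0 min / OT 1 h 40 min; Thu reg 6 h 21 min / OT 0 h 0 min; Fri reg 8 h 0 min / OT 2 h 56 min; Sat reg 3 h 25 min / OT 0 h 0 min.
Totals: regular 25 h 46 min, overtime 4 h 36 min.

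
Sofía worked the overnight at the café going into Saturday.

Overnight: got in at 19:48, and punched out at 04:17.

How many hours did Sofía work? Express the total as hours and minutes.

Overnight: 19:48 → midnight = 4 h 12 min; midnight → 04:17 = 4 h 17 min; span 8 h 29 min

8 h 29 min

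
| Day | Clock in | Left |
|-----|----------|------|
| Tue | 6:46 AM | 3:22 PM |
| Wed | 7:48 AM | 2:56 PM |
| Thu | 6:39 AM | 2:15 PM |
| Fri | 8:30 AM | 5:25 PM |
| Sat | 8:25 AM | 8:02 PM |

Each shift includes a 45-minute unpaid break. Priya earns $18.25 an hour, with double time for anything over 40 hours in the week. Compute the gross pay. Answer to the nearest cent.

Tue: 6:46 AM–3:22 PM = 8 h 36 min; less 45 min break → 7 h 51 min
Wed: 7:48 AM–2:56 PM = 7 h 8 min; less 45 min break → 6 h 23 min
Thu: 6:39 AM–2:15 PM = 7 h 36 min; less 45 min break → 6 h 51 min
Fri: 8:30 AM–5:25 PM = 8 h 55 min; less 45 min break → 8 h 10 min
Sat: 8:25 AM–8:02 PM = 11 h 37 min; less 45 min break → 10 h 52 min
Total worked: 40 h 7 min = 2407 min.
Regular 40 h 0 min = 2400 min at $18.25/h; overtime 0 h 7 min = 7 min at $36.50/h.
Pay = (2400 × $18.25 + 7 × $36.50) ÷ 60 = $734.26.

$734.26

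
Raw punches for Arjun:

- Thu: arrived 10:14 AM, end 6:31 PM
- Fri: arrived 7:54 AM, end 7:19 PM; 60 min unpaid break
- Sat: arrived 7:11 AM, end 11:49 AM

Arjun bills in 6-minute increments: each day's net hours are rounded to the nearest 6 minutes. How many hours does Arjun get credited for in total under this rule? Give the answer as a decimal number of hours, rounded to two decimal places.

23.30 hours

Thu: 10:14 AM–6:31 PM = 8 h 17 min → rounds to 8 h 18 min
Fri: 7:54 AM–7:19 PM = 11 h 25 min − 60 min = 10 h 25 min → rounds to 10 h 24 min
Sat: 7:11 AM–11:49 AM = 4 h 38 min → rounds to 4 h 36 min
Total credited: 23 h 18 min.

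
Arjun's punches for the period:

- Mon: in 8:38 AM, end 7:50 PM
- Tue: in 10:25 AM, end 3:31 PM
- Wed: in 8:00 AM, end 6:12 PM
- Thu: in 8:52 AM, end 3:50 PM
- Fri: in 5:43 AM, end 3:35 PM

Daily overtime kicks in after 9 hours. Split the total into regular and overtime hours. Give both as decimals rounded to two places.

Regular 39.07 hours, overtime 4.27 hours

Mon: 8:38 AM–7:50 PM = 11 h 12 min
Tue: 10:25 AM–3:31 PM = 5 h 6 min
Wed: 8:00 AM–6:12 PM = 10 h 12 min
Thu: 8:52 AM–3:50 PM = 6 h 58 min
Fri: 5:43 AM–3:35 PM = 9 h 52 min
Mon reg 9 h 0 min / OT 2 h 12 min; Tue reg 5 h 6 min / OT 0 h 0 min; Wed reg 9 h 0 min / OT 1 h 12 min; Thu reg 6 h 58 min / OT 0 h 0 min; Fri reg 9 h 0 min / OT 0 h 52 min.
Totals: regular 39 h 4 min, overtime 4 h 16 min.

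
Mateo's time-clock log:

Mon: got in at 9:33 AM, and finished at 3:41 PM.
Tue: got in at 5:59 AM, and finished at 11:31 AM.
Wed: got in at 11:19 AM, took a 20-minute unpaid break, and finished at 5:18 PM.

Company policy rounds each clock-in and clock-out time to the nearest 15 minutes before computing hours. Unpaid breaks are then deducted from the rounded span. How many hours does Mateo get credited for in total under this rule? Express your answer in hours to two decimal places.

Mon: in 9:33 AM→9:30 AM, out 3:41 PM→3:45 PM; 6 h 15 min
Tue: in 5:59 AM→6:00 AM, out 11:31 AM→11:30 AM; 5 h 30 min
Wed: in 11:19 AM→11:15 AM, out 5:18 PM→5:15 PM; 6 h 0 min − 20 min = 5 h 40 min
Total credited: 17 h 25 min.

17.42 hours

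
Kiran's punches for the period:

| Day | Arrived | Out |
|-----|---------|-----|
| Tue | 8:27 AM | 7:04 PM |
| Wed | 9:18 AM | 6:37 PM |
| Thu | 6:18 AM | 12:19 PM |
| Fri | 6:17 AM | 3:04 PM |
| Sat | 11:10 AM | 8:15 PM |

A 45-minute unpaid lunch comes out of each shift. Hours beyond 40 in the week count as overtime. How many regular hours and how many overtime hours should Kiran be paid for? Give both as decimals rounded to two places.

Tue: 8:27 AM–7:04 PM = 10 h 37 min; less 45 min break → 9 h 52 min
Wed: 9:18 AM–6:37 PM = 9 h 19 min; less 45 min break → 8 h 34 min
Thu: 6:18 AM–12:19 PM = 6 h 1 min; less 45 min break → 5 h 16 min
Fri: 6:17 AM–3:04 PM = 8 h 47 min; less 45 min break → 8 h 2 min
Sat: 11:10 AM–8:15 PM = 9 h 5 min; less 45 min break → 8 h 20 min
Total worked: 40 h 4 min = 40.07 h.
Threshold 40 h → overtime 0 h 4 min, regular 40 h 0 min.

Regular 40.00 hours, overtime 0.07 hours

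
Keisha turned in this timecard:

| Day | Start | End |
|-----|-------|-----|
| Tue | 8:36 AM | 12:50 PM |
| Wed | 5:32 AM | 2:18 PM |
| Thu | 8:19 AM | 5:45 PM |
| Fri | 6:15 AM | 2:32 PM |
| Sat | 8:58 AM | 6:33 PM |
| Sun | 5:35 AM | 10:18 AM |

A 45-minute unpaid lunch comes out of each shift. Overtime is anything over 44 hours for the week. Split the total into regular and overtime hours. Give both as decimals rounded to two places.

Tue: 8:36 AM–12:50 PM = 4 h 14 min; less 45 min break → 3 h 29 min
Wed: 5:32 AM–2:18 PM = 8 h 46 min; less 45 min break → 8 h 1 min
Thu: 8:19 AM–5:45 PM = 9 h 26 min; less 45 min break → 8 h 41 min
Fri: 6:15 AM–2:32 PM = 8 h 17 min; less 45 min break → 7 h 32 min
Sat: 8:58 AM–6:33 PM = 9 h 35 min; less 45 min break → 8 h 50 min
Sun: 5:35 AM–10:18 AM = 4 h 43 min; less 45 min break → 3 h 58 min
Total worked: 40 h 31 min = 40.52 h.
Threshold 44 h → overtime 0 h 0 min, regular 40 h 31 min.

Regular 40.52 hours, overtime 0.00 hours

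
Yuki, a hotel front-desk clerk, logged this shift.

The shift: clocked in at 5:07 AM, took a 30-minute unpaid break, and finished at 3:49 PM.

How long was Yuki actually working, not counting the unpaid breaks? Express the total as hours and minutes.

10 h 12 min

The shift: 5:07 AM–3:49 PM = 10 h 42 min; less 30 min break → 10 h 12 min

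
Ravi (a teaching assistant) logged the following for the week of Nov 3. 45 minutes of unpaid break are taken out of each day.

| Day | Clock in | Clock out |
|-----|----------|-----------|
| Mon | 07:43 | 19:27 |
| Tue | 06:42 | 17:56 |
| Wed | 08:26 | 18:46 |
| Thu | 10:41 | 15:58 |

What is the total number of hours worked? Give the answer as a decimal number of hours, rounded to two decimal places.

Mon: 07:43–19:27 = 11 h 44 min; less 45 min break → 10 h 59 min
Tue: 06:42–17:56 = 11 h 14 min; less 45 min break → 10 h 29 min
Wed: 08:26–18:46 = 10 h 20 min; less 45 min break → 9 h 35 min
Thu: 10:41–15:58 = 5 h 17 min; less 45 min break → 4 h 32 min
Total: 10 h 59 min + 10 h 29 min + 9 h 35 min + 4 h 32 min = 35 h 35 min.

35.58 hours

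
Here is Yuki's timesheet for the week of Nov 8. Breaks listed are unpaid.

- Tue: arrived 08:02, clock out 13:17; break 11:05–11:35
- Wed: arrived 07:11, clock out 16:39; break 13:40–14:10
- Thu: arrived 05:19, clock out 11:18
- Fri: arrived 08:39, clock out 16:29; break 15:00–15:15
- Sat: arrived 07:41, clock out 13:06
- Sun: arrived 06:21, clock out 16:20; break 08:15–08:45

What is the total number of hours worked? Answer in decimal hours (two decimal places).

42.18 hours

Tue: 08:02–13:17 = 5 h 15 min; less 30 min break → 4 h 45 min
Wed: 07:11–16:39 = 9 h 28 min; less 30 min break → 8 h 58 min
Thu: 05:19–11:18 = 5 h 59 min
Fri: 08:39–16:29 = 7 h 50 min; less 15 min break → 7 h 35 min
Sat: 07:41–13:06 = 5 h 25 min
Sun: 06:21–16:20 = 9 h 59 min; less 30 min break → 9 h 29 min
Total: 4 h 45 min + 8 h 58 min + 5 h 59 min + 7 h 35 min + 5 h 25 min + 9 h 29 min = 42 h 11 min.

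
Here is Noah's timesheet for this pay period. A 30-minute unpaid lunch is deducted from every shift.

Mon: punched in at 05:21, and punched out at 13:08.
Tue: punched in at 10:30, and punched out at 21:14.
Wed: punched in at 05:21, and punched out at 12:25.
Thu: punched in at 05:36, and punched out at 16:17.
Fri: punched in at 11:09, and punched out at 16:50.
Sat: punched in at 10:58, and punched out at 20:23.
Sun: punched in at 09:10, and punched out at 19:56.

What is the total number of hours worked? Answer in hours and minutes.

58 h 38 min

Mon: 05:21–13:08 = 7 h 47 min; less 30 min break → 7 h 17 min
Tue: 10:30–21:14 = 10 h 44 min; less 30 min break → 10 h 14 min
Wed: 05:21–12:25 = 7 h 4 min; less 30 min break → 6 h 34 min
Thu: 05:36–16:17 = 10 h 41 min; less 30 min break → 10 h 11 min
Fri: 11:09–16:50 = 5 h 41 min; less 30 min break → 5 h 11 min
Sat: 10:58–20:23 = 9 h 25 min; less 30 min break → 8 h 55 min
Sun: 09:10–19:56 = 10 h 46 min; less 30 min break → 10 h 16 min
Total: 7 h 17 min + 10 h 14 min + 6 h 34 min + 10 h 11 min + 5 h 11 min + 8 h 55 min + 10 h 16 min = 58 h 38 min.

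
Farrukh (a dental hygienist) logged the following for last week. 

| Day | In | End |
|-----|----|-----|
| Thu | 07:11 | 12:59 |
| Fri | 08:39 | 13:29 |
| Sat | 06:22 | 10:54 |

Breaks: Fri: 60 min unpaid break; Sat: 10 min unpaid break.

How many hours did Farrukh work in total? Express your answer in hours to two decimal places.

Thu: 07:11–12:59 = 5 h 48 min
Fri: 08:39–13:29 = 4 h 50 min; less 60 min break → 3 h 50 min
Sat: 06:22–10:54 = 4 h 32 min; less 10 min break → 4 h 22 min
Total: 5 h 48 min + 3 h 50 min + 4 h 22 min = 14 h 0 min.

14.00 hours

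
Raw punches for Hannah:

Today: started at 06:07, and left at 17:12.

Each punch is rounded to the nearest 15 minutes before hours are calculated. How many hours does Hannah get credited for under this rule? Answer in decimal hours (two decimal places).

11.25 hours

Today: in 06:07→06:00, out 17:12→17:15; 11 h 15 min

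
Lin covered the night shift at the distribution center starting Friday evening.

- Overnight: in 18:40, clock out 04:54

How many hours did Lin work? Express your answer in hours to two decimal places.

10.23 hours

Overnight: 18:40 → midnight = 5 h 20 min; midnight → 04:54 = 4 h 54 min; span 10 h 14 min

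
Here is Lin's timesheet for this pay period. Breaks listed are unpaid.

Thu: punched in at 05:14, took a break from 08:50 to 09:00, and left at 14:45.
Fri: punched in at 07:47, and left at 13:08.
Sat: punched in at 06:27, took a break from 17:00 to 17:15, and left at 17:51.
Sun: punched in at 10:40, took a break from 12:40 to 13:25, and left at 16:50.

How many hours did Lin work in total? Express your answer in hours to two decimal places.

31.27 hours

Thu: 05:14–14:45 = 9 h 31 min; less 10 min break → 9 h 21 min
Fri: 07:47–13:08 = 5 h 21 min
Sat: 06:27–17:51 = 11 h 24 min; less 15 min break → 11 h 9 min
Sun: 10:40–16:50 = 6 h 10 min; less 45 min break → 5 h 25 min
Total: 9 h 21 min + 5 h 21 min + 11 h 9 min + 5 h 25 min = 31 h 16 min.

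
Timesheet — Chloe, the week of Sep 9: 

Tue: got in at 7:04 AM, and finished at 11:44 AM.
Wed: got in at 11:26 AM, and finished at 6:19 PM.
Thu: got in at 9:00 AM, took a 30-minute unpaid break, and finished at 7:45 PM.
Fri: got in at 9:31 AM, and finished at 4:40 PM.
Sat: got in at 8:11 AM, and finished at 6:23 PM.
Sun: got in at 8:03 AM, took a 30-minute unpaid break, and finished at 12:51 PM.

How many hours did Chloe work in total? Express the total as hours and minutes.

Tue: 7:04 AM–11:44 AM = 4 h 40 min
Wed: 11:26 AM–6:19 PM = 6 h 53 min
Thu: 9:00 AM–7:45 PM = 10 h 45 min; less 30 min break → 10 h 15 min
Fri: 9:31 AM–4:40 PM = 7 h 9 min
Sat: 8:11 AM–6:23 PM = 10 h 12 min
Sun: 8:03 AM–12:51 PM = 4 h 48 min; less 30 min break → 4 h 18 min
Total: 4 h 40 min + 6 h 53 min + 10 h 15 min + 7 h 9 min + 10 h 12 min + 4 h 18 min = 43 h 27 min.

43 h 27 min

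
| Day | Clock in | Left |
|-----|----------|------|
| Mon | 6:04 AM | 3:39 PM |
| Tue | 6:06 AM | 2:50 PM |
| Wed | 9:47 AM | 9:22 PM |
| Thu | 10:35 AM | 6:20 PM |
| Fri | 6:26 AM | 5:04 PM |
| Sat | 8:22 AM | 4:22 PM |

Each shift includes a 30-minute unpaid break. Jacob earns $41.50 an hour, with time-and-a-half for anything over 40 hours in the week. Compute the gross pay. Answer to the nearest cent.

Mon: 6:04 AM–3:39 PM = 9 h 35 min; less 30 min break → 9 h 5 min
Tue: 6:06 AM–2:50 PM = 8 h 44 min; less 30 min break → 8 h 14 min
Wed: 9:47 AM–9:22 PM = 11 h 35 min; less 30 min break → 11 h 5 min
Thu: 10:35 AM–6:20 PM = 7 h 45 min; less 30 min break → 7 h 15 min
Fri: 6:26 AM–5:04 PM = 10 h 38 min; less 30 min break → 10 h 8 min
Sat: 8:22 AM–4:22 PM = 8 h 0 min; less 30 min break → 7 h 30 min
Total worked: 53 h 17 min = 3197 min.
Regular 40 h 0 min = 2400 min at $41.50/h; overtime 13 h 17 min = 797 min at $62.25/h.
Pay = (2400 × $41.50 + 797 × $62.25) ÷ 60 = $2486.89.

$2486.89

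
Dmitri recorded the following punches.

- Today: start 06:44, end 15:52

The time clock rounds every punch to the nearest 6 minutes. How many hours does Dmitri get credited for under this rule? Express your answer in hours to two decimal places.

Today: in 06:44→06:42, out 15:52→15:54; 9 h 12 min

9.20 hours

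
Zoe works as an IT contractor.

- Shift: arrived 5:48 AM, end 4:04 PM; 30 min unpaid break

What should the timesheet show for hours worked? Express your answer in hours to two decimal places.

Shift: 5:48 AM–4:04 PM = 10 h 16 min; less 30 min break → 9 h 46 min

9.77 hours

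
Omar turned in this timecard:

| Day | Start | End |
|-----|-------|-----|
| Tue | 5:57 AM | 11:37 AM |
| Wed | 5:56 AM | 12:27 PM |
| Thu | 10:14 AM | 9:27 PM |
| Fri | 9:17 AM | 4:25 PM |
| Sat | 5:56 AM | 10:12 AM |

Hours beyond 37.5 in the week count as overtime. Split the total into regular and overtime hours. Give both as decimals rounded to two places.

Regular 34.80 hours, overtime 0.00 hours

Tue: 5:57 AM–11:37 AM = 5 h 40 min
Wed: 5:56 AM–12:27 PM = 6 h 31 min
Thu: 10:14 AM–9:27 PM = 11 h 13 min
Fri: 9:17 AM–4:25 PM = 7 h 8 min
Sat: 5:56 AM–10:12 AM = 4 h 16 min
Total worked: 34 h 48 min = 34.80 h.
Threshold 37.5 h → overtime 0 h 0 min, regular 34 h 48 min.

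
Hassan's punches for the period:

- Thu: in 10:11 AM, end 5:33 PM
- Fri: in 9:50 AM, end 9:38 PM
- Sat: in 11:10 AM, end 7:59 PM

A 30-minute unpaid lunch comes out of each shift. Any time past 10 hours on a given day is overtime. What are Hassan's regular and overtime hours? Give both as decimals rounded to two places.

Thu: 10:11 AM–5:33 PM = 7 h 22 min; less 30 min break → 6 h 52 min
Fri: 9:50 AM–9:38 PM = 11 h 48 min; less 30 min break → 11 h 18 min
Sat: 11:10 AM–7:59 PM = 8 h 49 min; less 30 min break → 8 h 19 min
Thu reg 6 h 52 min / OT 0 h 0 min; Fri reg 10 h 0 min / OT 1 h 18 min; Sat reg 8 h 19 min / OT 0 h 0 min.
Totals: regular 25 h 11 min, overtime 1 h 18 min.

Regular 25.18 hours, overtime 1.30 hours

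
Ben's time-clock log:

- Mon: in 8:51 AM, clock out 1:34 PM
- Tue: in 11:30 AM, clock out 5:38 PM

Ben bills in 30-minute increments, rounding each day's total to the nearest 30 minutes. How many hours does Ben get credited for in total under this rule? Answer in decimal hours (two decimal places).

Mon: 8:51 AM–1:34 PM = 4 h 43 min → rounds to 4 h 30 min
Tue: 11:30 AM–5:38 PM = 6 h 8 min → rounds to 6 h 0 min
Total credited: 10 h 30 min.

10.50 hours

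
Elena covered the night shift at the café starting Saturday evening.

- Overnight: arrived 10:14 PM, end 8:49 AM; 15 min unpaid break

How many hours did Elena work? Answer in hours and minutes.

Overnight: 10:14 PM → midnight = 1 h 46 min; midnight → 8:49 AM = 8 h 49 min; span 10 h 35 min; less 15 min break → 10 h 20 min

10 h 20 min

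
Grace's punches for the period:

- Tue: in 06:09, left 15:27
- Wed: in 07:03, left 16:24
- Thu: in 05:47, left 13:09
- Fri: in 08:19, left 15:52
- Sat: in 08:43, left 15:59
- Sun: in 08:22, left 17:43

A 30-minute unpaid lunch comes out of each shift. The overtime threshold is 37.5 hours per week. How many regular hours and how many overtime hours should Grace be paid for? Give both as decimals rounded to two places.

Regular 37.50 hours, overtime 9.68 hours

Tue: 06:09–15:27 = 9 h 18 min; less 30 min break → 8 h 48 min
Wed: 07:03–16:24 = 9 h 21 min; less 30 min break → 8 h 51 min
Thu: 05:47–13:09 = 7 h 22 min; less 30 min break → 6 h 52 min
Fri: 08:19–15:52 = 7 h 33 min; less 30 min break → 7 h 3 min
Sat: 08:43–15:59 = 7 h 16 min; less 30 min break → 6 h 46 min
Sun: 08:22–17:43 = 9 h 21 min; less 30 min break → 8 h 51 min
Total worked: 47 h 11 min = 47.18 h.
Threshold 37.5 h → overtime 9 h 41 min, regular 37 h 30 min.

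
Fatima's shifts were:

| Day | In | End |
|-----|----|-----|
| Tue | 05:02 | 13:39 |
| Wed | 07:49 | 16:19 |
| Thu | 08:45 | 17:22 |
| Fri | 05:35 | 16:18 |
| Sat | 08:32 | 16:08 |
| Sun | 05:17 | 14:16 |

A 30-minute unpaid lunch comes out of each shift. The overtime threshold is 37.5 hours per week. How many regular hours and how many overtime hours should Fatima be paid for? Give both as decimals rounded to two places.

Tue: 05:02–13:39 = 8 h 37 min; less 30 min break → 8 h 7 min
Wed: 07:49–16:19 = 8 h 30 min; less 30 min break → 8 h 0 min
Thu: 08:45–17:22 = 8 h 37 min; less 30 min break → 8 h 7 min
Fri: 05:35–16:18 = 10 h 43 min; less 30 min break → 10 h 13 min
Sat: 08:32–16:08 = 7 h 36 min; less 30 min break → 7 h 6 min
Sun: 05:17–14:16 = 8 h 59 min; less 30 min break → 8 h 29 min
Total worked: 50 h 2 min = 50.03 h.
Threshold 37.5 h → overtime 12 h 32 min, regular 37 h 30 min.

Regular 37.50 hours, overtime 12.53 hours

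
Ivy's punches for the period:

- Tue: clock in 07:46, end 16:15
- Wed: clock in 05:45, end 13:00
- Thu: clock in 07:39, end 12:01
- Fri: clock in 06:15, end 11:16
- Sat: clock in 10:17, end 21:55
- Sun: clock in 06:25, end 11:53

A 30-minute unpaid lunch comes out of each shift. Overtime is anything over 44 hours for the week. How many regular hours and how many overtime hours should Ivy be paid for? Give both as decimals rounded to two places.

Tue: 07:46–16:15 = 8 h 29 min; less 30 min break → 7 h 59 min
Wed: 05:45–13:00 = 7 h 15 min; less 30 min break → 6 h 45 min
Thu: 07:39–12:01 = 4 h 22 min; less 30 min break → 3 h 52 min
Fri: 06:15–11:16 = 5 h 1 min; less 30 min break → 4 h 31 min
Sat: 10:17–21:55 = 11 h 38 min; less 30 min break → 11 h 8 min
Sun: 06:25–11:53 = 5 h 28 min; less 30 min break → 4 h 58 min
Total worked: 39 h 13 min = 39.22 h.
Threshold 44 h → overtime 0 h 0 min, regular 39 h 13 min.

Regular 39.22 hours, overtime 0.00 hours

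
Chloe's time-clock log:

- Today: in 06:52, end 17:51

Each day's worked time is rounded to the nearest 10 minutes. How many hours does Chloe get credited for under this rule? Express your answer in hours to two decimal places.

Today: 06:52–17:51 = 10 h 59 min → rounds to 11 h 0 min

11.00 hours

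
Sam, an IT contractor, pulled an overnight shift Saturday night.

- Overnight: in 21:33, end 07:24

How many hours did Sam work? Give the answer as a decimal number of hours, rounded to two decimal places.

9.85 hours

Overnight: 21:33 → midnight = 2 h 27 min; midnight → 07:24 = 7 h 24 min; span 9 h 51 min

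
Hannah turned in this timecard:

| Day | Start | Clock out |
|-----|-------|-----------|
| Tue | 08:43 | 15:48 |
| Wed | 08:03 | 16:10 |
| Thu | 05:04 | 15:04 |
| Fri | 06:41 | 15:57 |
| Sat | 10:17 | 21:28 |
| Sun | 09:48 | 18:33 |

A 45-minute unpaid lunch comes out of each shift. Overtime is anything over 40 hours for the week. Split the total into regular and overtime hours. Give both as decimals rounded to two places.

Tue: 08:43–15:48 = 7 h 5 min; less 45 min break → 6 h 20 min
Wed: 08:03–16:10 = 8 h 7 min; less 45 min break → 7 h 22 min
Thu: 05:04–15:04 = 10 h 0 min; less 45 min break → 9 h 15 min
Fri: 06:41–15:57 = 9 h 16 min; less 45 min break → 8 h 31 min
Sat: 10:17–21:28 = 11 h 11 min; less 45 min break → 10 h 26 min
Sun: 09:48–18:33 = 8 h 45 min; less 45 min break → 8 h 0 min
Total worked: 49 h 54 min = 49.90 h.
Threshold 40 h → overtime 9 h 54 min, regular 40 h 0 min.

Regular 40.00 hours, overtime 9.90 hours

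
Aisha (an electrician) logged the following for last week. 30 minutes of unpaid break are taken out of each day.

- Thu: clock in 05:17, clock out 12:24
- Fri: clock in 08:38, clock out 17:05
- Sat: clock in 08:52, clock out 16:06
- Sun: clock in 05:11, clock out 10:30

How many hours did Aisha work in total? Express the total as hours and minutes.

26 h 7 min

Thu: 05:17–12:24 = 7 h 7 min; less 30 min break → 6 h 37 min
Fri: 08:38–17:05 = 8 h 27 min; less 30 min break → 7 h 57 min
Sat: 08:52–16:06 = 7 h 14 min; less 30 min break → 6 h 44 min
Sun: 05:11–10:30 = 5 h 19 min; less 30 min break → 4 h 49 min
Total: 6 h 37 min + 7 h 57 min + 6 h 44 min + 4 h 49 min = 26 h 7 min.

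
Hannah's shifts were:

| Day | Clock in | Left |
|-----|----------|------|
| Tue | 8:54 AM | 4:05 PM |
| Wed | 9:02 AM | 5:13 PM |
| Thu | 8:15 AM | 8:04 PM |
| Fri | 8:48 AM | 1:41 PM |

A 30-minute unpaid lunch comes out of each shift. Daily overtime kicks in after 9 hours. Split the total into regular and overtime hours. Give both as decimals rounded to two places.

Tue: 8:54 AM–4:05 PM = 7 h 11 min; less 30 min break → 6 h 41 min
Wed: 9:02 AM–5:13 PM = 8 h 11 min; less 30 min break → 7 h 41 min
Thu: 8:15 AM–8:04 PM = 11 h 49 min; less 30 min break → 11 h 19 min
Fri: 8:48 AM–1:41 PM = 4 h 53 min; less 30 min break → 4 h 23 min
Tue reg 6 h 41 min / OT 0 h 0 min; Wed reg 7 h 41 min / OT 0 h 0 min; Thu reg 9 h 0 min / OT 2 h 19 min; Fri reg 4 h 23 min / OT 0 h 0 min.
Totals: regular 27 h 45 min, overtime 2 h 19 min.

Regular 27.75 hours, overtime 2.32 hours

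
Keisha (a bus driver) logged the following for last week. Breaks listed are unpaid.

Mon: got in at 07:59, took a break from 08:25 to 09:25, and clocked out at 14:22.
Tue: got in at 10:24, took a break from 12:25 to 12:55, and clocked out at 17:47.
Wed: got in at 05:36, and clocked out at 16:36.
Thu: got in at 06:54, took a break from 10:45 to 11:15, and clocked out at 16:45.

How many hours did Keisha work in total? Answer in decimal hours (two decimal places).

32.62 hours

Mon: 07:59–14:22 = 6 h 23 min; less 60 min break → 5 h 23 min
Tue: 10:24–17:47 = 7 h 23 min; less 30 min break → 6 h 53 min
Wed: 05:36–16:36 = 11 h 0 min
Thu: 06:54–16:45 = 9 h 51 min; less 30 min break → 9 h 21 min
Total: 5 h 23 min + 6 h 53 min + 11 h 0 min + 9 h 21 min = 32 h 37 min.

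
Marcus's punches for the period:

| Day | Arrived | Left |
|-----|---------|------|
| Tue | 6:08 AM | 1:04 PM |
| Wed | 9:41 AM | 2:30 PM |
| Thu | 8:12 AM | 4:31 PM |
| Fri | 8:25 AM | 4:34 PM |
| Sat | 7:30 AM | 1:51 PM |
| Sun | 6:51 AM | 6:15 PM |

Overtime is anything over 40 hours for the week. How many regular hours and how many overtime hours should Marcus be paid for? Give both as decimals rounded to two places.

Tue: 6:08 AM–1:04 PM = 6 h 56 min
Wed: 9:41 AM–2:30 PM = 4 h 49 min
Thu: 8:12 AM–4:31 PM = 8 h 19 min
Fri: 8:25 AM–4:34 PM = 8 h 9 min
Sat: 7:30 AM–1:51 PM = 6 h 21 min
Sun: 6:51 AM–6:15 PM = 11 h 24 min
Total worked: 45 h 58 min = 45.97 h.
Threshold 40 h → overtime 5 h 58 min, regular 40 h 0 min.

Regular 40.00 hours, overtime 5.97 hours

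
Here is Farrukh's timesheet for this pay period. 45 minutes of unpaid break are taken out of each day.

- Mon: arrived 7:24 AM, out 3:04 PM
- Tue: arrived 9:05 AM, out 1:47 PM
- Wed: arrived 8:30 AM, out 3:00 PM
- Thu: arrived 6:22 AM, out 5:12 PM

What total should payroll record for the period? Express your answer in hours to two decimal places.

26.70 hours

Mon: 7:24 AM–3:04 PM = 7 h 40 min; less 45 min break → 6 h 55 min
Tue: 9:05 AM–1:47 PM = 4 h 42 min; less 45 min break → 3 h 57 min
Wed: 8:30 AM–3:00 PM = 6 h 30 min; less 45 min break → 5 h 45 min
Thu: 6:22 AM–5:12 PM = 10 h 50 min; less 45 min break → 10 h 5 min
Total: 6 h 55 min + 3 h 57 min + 5 h 45 min + 10 h 5 min = 26 h 42 min.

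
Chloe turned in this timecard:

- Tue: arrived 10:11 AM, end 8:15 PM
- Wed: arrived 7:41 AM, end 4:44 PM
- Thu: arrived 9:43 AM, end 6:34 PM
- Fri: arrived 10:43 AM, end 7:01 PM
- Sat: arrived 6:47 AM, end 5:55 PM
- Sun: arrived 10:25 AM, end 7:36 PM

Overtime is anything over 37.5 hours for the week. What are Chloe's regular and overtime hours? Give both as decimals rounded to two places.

Regular 37.50 hours, overtime 19.08 hours

Tue: 10:11 AM–8:15 PM = 10 h 4 min
Wed: 7:41 AM–4:44 PM = 9 h 3 min
Thu: 9:43 AM–6:34 PM = 8 h 51 min
Fri: 10:43 AM–7:01 PM = 8 h 18 min
Sat: 6:47 AM–5:55 PM = 11 h 8 min
Sun: 10:25 AM–7:36 PM = 9 h 11 min
Total worked: 56 h 35 min = 56.58 h.
Threshold 37.5 h → overtime 19 h 5 min, regular 37 h 30 min.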